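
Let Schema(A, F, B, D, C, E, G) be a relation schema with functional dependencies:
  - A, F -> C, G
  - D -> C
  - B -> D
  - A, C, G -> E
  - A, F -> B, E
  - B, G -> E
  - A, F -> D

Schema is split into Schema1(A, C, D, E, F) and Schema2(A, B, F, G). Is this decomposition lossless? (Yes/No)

Schema1 ∩ Schema2 = {A, F}; its closure under F is {A, B, C, D, E, F, G}.
This includes all of Schema1, so the common attributes are a superkey of Schema1 — the join is lossless.

Yes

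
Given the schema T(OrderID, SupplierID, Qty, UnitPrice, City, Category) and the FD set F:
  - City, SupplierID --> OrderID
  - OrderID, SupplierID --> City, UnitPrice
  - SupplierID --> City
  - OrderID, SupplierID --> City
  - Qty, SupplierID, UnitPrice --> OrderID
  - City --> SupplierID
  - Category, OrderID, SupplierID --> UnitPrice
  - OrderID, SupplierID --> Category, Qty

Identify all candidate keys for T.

{City}, {SupplierID}

{City}⁺ = {Category, City, OrderID, Qty, SupplierID, UnitPrice}, which is every attribute, so {City} is a candidate key.
{SupplierID}⁺ = {Category, City, OrderID, Qty, SupplierID, UnitPrice}, which is every attribute, so {SupplierID} is a candidate key.
Any other superkey properly contains one of these, so there are no further candidate keys.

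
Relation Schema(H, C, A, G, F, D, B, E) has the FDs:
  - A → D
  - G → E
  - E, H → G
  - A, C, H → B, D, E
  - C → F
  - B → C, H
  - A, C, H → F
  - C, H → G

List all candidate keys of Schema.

Attributes never on any right-hand side: {A} — every candidate key must contain it.
{A, B}⁺ = {A, B, C, D, E, F, G, H} — all of the relation — so {A, B} is a candidate key.
{A, C, H}⁺ = {A, B, C, D, E, F, G, H} — all of the relation — so {A, C, H} is a candidate key.
Any other superkey properly contains one of these, so there are no further candidate keys.

{A, B}, {A, C, H}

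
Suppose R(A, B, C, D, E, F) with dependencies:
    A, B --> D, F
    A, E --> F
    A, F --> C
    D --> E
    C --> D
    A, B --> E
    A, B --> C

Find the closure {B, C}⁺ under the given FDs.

Start with {B, C}.
C --> D applies; add {D} → now {B, C, D}.
D --> E applies; add {E} → now {B, C, D, E}.
No further FD applies.

{B, C, D, E}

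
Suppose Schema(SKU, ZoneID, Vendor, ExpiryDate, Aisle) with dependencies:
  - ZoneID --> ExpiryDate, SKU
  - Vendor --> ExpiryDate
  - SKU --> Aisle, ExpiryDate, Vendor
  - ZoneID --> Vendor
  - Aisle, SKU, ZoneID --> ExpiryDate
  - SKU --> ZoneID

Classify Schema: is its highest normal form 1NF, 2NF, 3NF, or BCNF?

2NF

Candidate keys: {SKU}, {ZoneID}. Prime attributes: {SKU, ZoneID}.
Vendor --> ExpiryDate breaks BCNF: {Vendor}⁺ = {ExpiryDate, Vendor}, so {Vendor} is not a superkey.
Vendor --> ExpiryDate determines the non-prime attribute {ExpiryDate} from a non-superkey — 3NF is violated.
Every candidate key is a single attribute, so no partial dependency is possible; 2NF holds.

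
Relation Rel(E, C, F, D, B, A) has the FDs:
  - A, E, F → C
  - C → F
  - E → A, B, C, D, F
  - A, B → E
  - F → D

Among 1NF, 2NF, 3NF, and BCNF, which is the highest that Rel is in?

2NF

Candidate keys: {A, B}, {E}. Prime attributes: {A, B, E}.
C → F: {C}⁺ = {C, D, F}, which is not all of the attributes, so the left side is not a superkey — BCNF is violated.
C → F determines the non-prime attribute {F} from a non-superkey — 3NF is violated.
No proper subset of a key has a non-prime attribute in its closure, so there is no partial dependency; 2NF holds.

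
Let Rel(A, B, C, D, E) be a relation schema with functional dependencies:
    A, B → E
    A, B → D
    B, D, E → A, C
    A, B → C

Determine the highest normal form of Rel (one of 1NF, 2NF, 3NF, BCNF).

Candidate keys: {A, B}, {B, D, E}. Prime attributes: {A, B, D, E}.
Each dependency's left side is a superkey — BCNF holds.

BCNF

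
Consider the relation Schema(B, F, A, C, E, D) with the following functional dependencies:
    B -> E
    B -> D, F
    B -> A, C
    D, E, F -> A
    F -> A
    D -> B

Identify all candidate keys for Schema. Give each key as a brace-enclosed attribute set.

{B}, {D}

{B}⁺ = {A, B, C, D, E, F} — all of the relation — so {B} is a candidate key.
{D}⁺ = {A, B, C, D, E, F} — all of the relation — so {D} is a candidate key.
Any other superkey properly contains one of these, so there are no further candidate keys.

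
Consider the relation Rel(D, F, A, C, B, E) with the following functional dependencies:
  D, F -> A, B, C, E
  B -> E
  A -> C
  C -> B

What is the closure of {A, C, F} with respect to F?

{A, B, C, E, F}

Start with {A, C, F}.
C -> B applies; add {B} → now {A, B, C, F}.
B -> E applies; add {E} → now {A, B, C, E, F}.
No further FD applies.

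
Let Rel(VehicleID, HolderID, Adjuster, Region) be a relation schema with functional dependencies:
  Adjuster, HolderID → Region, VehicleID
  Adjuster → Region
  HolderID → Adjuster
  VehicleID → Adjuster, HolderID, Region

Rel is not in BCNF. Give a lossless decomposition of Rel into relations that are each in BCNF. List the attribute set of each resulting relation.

{Adjuster, HolderID, VehicleID}; {Adjuster, Region}

Candidate keys of the original relation: {HolderID}, {VehicleID}.
In {Adjuster, HolderID, Region, VehicleID}, {Adjuster} is not a superkey ({Adjuster}⁺ restricted to this set is {Adjuster, Region}), so split on Adjuster → Region into {Adjuster, Region} and {Adjuster, HolderID, VehicleID}.
{Adjuster, Region} is in BCNF.
{Adjuster, HolderID, VehicleID} is in BCNF.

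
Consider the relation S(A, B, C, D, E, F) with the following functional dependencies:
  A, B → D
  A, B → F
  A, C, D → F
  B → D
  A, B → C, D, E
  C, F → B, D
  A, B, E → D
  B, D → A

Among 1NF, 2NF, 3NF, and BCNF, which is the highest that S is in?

Candidate keys: {A, C, D}, {B}, {C, F}. Prime attributes: {A, B, C, D, F}.
Each dependency's left side is a superkey — BCNF holds.

BCNF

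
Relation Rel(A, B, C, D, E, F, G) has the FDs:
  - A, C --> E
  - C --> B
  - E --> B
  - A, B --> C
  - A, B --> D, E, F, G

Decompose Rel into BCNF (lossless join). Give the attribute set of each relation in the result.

Candidate keys of the original relation: {A, B}, {A, C}, {A, E}.
Within {A, B, C, D, E, F, G}: {C}⁺ ∩ {A, B, C, D, E, F, G} = {B, C}, not the whole set, so C --> B violates BCNF; decompose into {B, C} and {A, C, D, E, F, G}.
{B, C} has no BCNF violation.
{A, C, D, E, F, G} has no BCNF violation.

{A, C, D, E, F, G}; {B, C}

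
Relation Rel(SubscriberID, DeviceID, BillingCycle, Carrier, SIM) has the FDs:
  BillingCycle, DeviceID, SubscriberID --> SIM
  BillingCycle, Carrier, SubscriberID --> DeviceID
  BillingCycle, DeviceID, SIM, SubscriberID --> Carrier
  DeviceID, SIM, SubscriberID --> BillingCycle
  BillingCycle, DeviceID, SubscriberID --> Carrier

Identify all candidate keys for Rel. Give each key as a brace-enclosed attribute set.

{BillingCycle, Carrier, SubscriberID}, {BillingCycle, DeviceID, SubscriberID}, {DeviceID, SIM, SubscriberID}

No FD produces {SubscriberID}, so it must be in every candidate key.
Closure of {BillingCycle, Carrier, SubscriberID} is {BillingCycle, Carrier, DeviceID, SIM, SubscriberID}, the whole schema; {BillingCycle, Carrier, SubscriberID} is a candidate key.
Closure of {BillingCycle, DeviceID, SubscriberID} is {BillingCycle, Carrier, DeviceID, SIM, SubscriberID}, the whole schema; {BillingCycle, DeviceID, SubscriberID} is a candidate key.
Closure of {DeviceID, SIM, SubscriberID} is {BillingCycle, Carrier, DeviceID, SIM, SubscriberID}, the whole schema; {DeviceID, SIM, SubscriberID} is a candidate key.
No proper subset of any of these is a key, and no other minimal superkey exists.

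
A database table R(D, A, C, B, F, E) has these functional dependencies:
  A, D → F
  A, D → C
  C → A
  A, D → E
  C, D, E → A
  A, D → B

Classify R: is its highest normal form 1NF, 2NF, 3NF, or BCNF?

3NF

Candidate keys: {A, D}, {C, D}. Prime attributes: {A, C, D}.
C → A breaks BCNF: {C}⁺ = {A, C}, so {C} is not a superkey.
Its right-hand attributes {A} are all prime, as are those of every other non-superkey FD — the relation is in 3NF.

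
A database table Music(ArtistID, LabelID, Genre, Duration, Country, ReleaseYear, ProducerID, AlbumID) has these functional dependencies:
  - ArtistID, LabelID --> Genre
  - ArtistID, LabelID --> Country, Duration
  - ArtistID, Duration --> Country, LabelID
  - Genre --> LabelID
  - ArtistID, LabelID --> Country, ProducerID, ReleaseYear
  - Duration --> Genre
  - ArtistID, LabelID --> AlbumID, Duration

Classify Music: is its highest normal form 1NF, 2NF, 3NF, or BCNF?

Candidate keys: {ArtistID, Duration}, {ArtistID, Genre}, {ArtistID, LabelID}. Prime attributes: {ArtistID, Duration, Genre, LabelID}.
For Genre --> LabelID we have {Genre}⁺ = {Genre, LabelID}; {Genre} is not a superkey, so BCNF fails.
Its right-hand attributes {LabelID} are all prime, as are those of every other non-superkey FD — the relation is in 3NF.

3NF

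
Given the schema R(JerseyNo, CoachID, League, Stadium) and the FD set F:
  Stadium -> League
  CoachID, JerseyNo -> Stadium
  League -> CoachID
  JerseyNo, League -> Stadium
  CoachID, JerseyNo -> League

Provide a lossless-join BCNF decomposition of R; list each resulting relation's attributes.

{CoachID, League}; {JerseyNo, Stadium}; {League, Stadium}

Candidate keys of the original relation: {CoachID, JerseyNo}, {JerseyNo, League}, {JerseyNo, Stadium}.
In {CoachID, JerseyNo, League, Stadium}, {Stadium} is not a superkey ({Stadium}⁺ restricted to this set is {CoachID, League, Stadium}), so split on Stadium -> CoachID, League into {CoachID, League, Stadium} and {JerseyNo, Stadium}.
In {CoachID, League, Stadium}, {League} is not a superkey ({League}⁺ restricted to this set is {CoachID, League}), so split on League -> CoachID into {CoachID, League} and {League, Stadium}.
{CoachID, League}: every determinant is a superkey — BCNF.
{League, Stadium}: every determinant is a superkey — BCNF.
{JerseyNo, Stadium}: every determinant is a superkey — BCNF.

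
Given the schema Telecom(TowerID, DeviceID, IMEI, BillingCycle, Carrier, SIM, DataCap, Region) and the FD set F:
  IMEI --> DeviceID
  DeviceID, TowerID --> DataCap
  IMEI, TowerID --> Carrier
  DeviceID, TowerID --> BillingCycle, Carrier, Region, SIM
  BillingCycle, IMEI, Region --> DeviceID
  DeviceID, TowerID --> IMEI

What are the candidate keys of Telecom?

Attributes never on any right-hand side: {TowerID} — every candidate key must contain it.
{DeviceID, TowerID} is a candidate key since {DeviceID, TowerID}⁺ = {BillingCycle, Carrier, DataCap, DeviceID, IMEI, Region, SIM, TowerID} covers every attribute.
{IMEI, TowerID} is a candidate key since {IMEI, TowerID}⁺ = {BillingCycle, Carrier, DataCap, DeviceID, IMEI, Region, SIM, TowerID} covers every attribute.
These are minimal and exhaustive — every other superkey contains one of them.

{DeviceID, TowerID}, {IMEI, TowerID}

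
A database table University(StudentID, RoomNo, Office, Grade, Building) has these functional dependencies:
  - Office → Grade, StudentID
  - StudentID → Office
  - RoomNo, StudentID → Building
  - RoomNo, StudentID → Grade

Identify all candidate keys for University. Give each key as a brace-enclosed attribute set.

Attributes never on any right-hand side: {RoomNo} — every candidate key must contain it.
{Office, RoomNo}⁺ = {Building, Grade, Office, RoomNo, StudentID} — all of the relation — so {Office, RoomNo} is a candidate key.
{RoomNo, StudentID}⁺ = {Building, Grade, Office, RoomNo, StudentID} — all of the relation — so {RoomNo, StudentID} is a candidate key.
Any other superkey properly contains one of these, so there are no further candidate keys.

{Office, RoomNo}, {RoomNo, StudentID}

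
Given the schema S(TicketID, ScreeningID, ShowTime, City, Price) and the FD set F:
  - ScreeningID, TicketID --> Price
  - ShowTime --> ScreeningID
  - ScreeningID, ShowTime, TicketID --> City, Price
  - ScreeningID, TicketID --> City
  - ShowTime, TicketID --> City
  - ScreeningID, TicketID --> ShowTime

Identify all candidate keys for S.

Attributes never on any right-hand side: {TicketID} — every candidate key must contain it.
{ScreeningID, TicketID}⁺ = {City, Price, ScreeningID, ShowTime, TicketID} — all of the relation — so {ScreeningID, TicketID} is a candidate key.
{ShowTime, TicketID}⁺ = {City, Price, ScreeningID, ShowTime, TicketID} — all of the relation — so {ShowTime, TicketID} is a candidate key.
Any other superkey properly contains one of these, so there are no further candidate keys.

{ScreeningID, TicketID}, {ShowTime, TicketID}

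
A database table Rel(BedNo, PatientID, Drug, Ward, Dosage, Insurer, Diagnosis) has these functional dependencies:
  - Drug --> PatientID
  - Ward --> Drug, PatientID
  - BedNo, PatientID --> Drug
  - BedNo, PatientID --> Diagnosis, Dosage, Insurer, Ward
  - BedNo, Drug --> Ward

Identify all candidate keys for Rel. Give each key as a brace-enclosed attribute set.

No FD produces {BedNo}, so it must be in every candidate key.
{BedNo, Drug} is a candidate key since {BedNo, Drug}⁺ = {BedNo, Diagnosis, Dosage, Drug, Insurer, PatientID, Ward} covers every attribute.
{BedNo, PatientID} is a candidate key since {BedNo, PatientID}⁺ = {BedNo, Diagnosis, Dosage, Drug, Insurer, PatientID, Ward} covers every attribute.
{BedNo, Ward} is a candidate key since {BedNo, Ward}⁺ = {BedNo, Diagnosis, Dosage, Drug, Insurer, PatientID, Ward} covers every attribute.
No proper subset of any of these is a key, and no other minimal superkey exists.

{BedNo, Drug}, {BedNo, PatientID}, {BedNo, Ward}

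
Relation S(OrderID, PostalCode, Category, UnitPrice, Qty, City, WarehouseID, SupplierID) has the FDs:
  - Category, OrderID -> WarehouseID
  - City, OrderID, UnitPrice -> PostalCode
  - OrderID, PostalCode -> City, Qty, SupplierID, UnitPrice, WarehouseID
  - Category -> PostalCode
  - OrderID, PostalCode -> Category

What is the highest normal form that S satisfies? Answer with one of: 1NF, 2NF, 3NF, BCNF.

Candidate keys: {Category, OrderID}, {City, OrderID, UnitPrice}, {OrderID, PostalCode}. Prime attributes: {Category, City, OrderID, PostalCode, UnitPrice}.
Category -> PostalCode breaks BCNF: {Category}⁺ = {Category, PostalCode}, so {Category} is not a superkey.
Since {PostalCode} ⊆ prime attributes and every other non-superkey FD also has a prime right side, the schema is in 3NF.

3NF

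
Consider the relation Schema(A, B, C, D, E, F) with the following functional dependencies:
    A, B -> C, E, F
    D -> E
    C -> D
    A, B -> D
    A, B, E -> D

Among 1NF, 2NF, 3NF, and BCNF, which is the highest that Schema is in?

2NF

Candidate key: {A, B}. Prime attributes: {A, B}.
D -> E: {D}⁺ = {D, E}, which is not all of the attributes, so the left side is not a superkey — BCNF is violated.
D -> E determines the non-prime attribute {E} from a non-superkey — 3NF is violated.
No non-prime attribute depends on a proper subset of any candidate key, so 2NF holds.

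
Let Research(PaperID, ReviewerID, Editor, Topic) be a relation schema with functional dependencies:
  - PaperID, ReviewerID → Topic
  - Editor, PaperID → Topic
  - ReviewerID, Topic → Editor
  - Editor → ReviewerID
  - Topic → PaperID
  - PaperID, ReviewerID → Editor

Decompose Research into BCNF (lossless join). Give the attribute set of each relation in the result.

Candidate keys of the original relation: {Editor, PaperID}, {Editor, Topic}, {PaperID, ReviewerID}, {ReviewerID, Topic}.
Within {Editor, PaperID, ReviewerID, Topic}: {Editor}⁺ ∩ {Editor, PaperID, ReviewerID, Topic} = {Editor, ReviewerID}, not the whole set, so Editor → ReviewerID violates BCNF; decompose into {Editor, ReviewerID} and {Editor, PaperID, Topic}.
{Editor, ReviewerID} is in BCNF.
Within {Editor, PaperID, Topic}: {Topic}⁺ ∩ {Editor, PaperID, Topic} = {PaperID, Topic}, not the whole set, so Topic → PaperID violates BCNF; decompose into {PaperID, Topic} and {Editor, Topic}.
{PaperID, Topic} is in BCNF.
{Editor, Topic} is in BCNF.

{Editor, ReviewerID}; {Editor, Topic}; {PaperID, Topic}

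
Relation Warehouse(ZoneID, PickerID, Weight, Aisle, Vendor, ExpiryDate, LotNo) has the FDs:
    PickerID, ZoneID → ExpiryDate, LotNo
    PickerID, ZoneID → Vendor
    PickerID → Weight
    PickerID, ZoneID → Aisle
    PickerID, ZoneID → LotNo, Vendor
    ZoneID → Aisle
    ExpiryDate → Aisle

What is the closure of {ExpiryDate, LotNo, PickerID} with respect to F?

Start with {ExpiryDate, LotNo, PickerID}.
PickerID → Weight applies; add {Weight} → now {ExpiryDate, LotNo, PickerID, Weight}.
ExpiryDate → Aisle applies; add {Aisle} → now {Aisle, ExpiryDate, LotNo, PickerID, Weight}.
No further FD applies.

{Aisle, ExpiryDate, LotNo, PickerID, Weight}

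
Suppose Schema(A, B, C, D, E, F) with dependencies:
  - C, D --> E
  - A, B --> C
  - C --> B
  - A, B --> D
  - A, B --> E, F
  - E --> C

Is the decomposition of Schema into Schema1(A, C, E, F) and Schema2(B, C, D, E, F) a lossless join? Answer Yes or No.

No

The shared attributes are {C, E, F} and {C, E, F}⁺ = {B, C, E, F}.
Neither Schema1 nor Schema2 is contained in that closure, so the decomposition is lossy.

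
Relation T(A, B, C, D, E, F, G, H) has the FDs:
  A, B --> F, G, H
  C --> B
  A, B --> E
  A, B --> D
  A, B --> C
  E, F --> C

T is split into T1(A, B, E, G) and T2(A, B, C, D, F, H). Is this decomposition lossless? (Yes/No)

Yes

T1 ∩ T2 = {A, B}; its closure under F is {A, B, C, D, E, F, G, H}.
This includes all of T1, so the common attributes are a superkey of T1 — the join is lossless.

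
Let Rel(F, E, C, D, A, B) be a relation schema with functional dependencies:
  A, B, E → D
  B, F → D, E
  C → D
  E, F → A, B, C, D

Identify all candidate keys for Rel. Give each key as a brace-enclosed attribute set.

{B, F}, {E, F}

{F} never appears on the right of any FD, so every key must include it.
{B, F}⁺ = {A, B, C, D, E, F}, which is every attribute, so {B, F} is a candidate key.
{E, F}⁺ = {A, B, C, D, E, F}, which is every attribute, so {E, F} is a candidate key.
No proper subset of any of these is a key, and no other minimal superkey exists.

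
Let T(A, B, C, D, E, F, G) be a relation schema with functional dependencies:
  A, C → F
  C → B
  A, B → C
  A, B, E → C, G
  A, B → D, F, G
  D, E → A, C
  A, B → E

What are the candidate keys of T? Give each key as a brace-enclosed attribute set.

{A, B}, {A, C}, {D, E}

Closure of {A, B} is {A, B, C, D, E, F, G}, the whole schema; {A, B} is a candidate key.
Closure of {A, C} is {A, B, C, D, E, F, G}, the whole schema; {A, C} is a candidate key.
Closure of {D, E} is {A, B, C, D, E, F, G}, the whole schema; {D, E} is a candidate key.
These are minimal and exhaustive — every other superkey contains one of them.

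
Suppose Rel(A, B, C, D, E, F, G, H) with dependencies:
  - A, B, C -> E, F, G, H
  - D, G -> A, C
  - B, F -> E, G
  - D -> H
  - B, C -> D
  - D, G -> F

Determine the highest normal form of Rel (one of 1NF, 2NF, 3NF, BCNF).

Candidate keys: {A, B, C}, {B, C, F}, {B, C, G}, {B, D, F}, {B, D, G}. Prime attributes: {A, B, C, D, F, G}.
D, G -> A, C: {D, G}⁺ = {A, C, D, F, G, H}, which is not all of the attributes, so the left side is not a superkey — BCNF is violated.
Because {E} is non-prime and the left side of B, F -> E, G is not a superkey, the relation is not in 3NF.
Since {B, C} ⊂ {A, B, C} and {B, C}⁺ ⊇ {H} with {H} non-prime, there is a partial dependency; 2NF fails.

1NF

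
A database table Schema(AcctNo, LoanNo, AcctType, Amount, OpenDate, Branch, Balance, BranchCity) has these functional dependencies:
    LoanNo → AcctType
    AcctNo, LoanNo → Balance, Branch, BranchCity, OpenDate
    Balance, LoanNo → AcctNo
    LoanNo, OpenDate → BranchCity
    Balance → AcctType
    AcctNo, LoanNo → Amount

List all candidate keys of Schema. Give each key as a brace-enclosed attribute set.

{AcctNo, LoanNo}, {Balance, LoanNo}

Attributes never on any right-hand side: {LoanNo} — every candidate key must contain it.
{AcctNo, LoanNo}⁺ = {AcctNo, AcctType, Amount, Balance, Branch, BranchCity, LoanNo, OpenDate}, which is every attribute, so {AcctNo, LoanNo} is a candidate key.
{Balance, LoanNo}⁺ = {AcctNo, AcctType, Amount, Balance, Branch, BranchCity, LoanNo, OpenDate}, which is every attribute, so {Balance, LoanNo} is a candidate key.
Any other superkey properly contains one of these, so there are no further candidate keys.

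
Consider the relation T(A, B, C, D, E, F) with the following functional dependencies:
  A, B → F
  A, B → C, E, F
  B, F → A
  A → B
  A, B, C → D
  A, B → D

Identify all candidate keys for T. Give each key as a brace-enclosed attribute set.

{A}, {B, F}

{A} is a candidate key since {A}⁺ = {A, B, C, D, E, F} covers every attribute.
{B, F} is a candidate key since {B, F}⁺ = {A, B, C, D, E, F} covers every attribute.
These are minimal and exhaustive — every other superkey contains one of them.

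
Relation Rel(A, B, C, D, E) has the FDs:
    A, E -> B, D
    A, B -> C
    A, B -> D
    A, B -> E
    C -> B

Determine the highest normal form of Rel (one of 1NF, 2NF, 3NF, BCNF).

Candidate keys: {A, B}, {A, C}, {A, E}. Prime attributes: {A, B, C, E}.
C -> B: {C}⁺ = {B, C}, which is not all of the attributes, so the left side is not a superkey — BCNF is violated.
Since {B} ⊆ prime attributes and every other non-superkey FD also has a prime right side, the schema is in 3NF.

3NF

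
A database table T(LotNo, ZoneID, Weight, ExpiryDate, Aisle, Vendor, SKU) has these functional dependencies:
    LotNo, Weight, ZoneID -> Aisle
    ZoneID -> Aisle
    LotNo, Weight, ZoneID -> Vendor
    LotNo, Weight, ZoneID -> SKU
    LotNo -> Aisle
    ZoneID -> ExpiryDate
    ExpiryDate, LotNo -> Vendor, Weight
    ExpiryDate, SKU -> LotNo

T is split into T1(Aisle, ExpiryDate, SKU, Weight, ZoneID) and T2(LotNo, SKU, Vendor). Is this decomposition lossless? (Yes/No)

The shared attributes are {SKU} and {SKU}⁺ = {SKU}.
Neither T1 nor T2 is contained in that closure, so the decomposition is lossy.

No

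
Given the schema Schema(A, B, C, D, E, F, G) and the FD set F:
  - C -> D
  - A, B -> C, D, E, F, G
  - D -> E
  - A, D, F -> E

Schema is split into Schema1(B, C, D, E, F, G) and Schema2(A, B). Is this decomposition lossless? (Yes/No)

No

The shared attributes are {B} and {B}⁺ = {B}.
Schema1 ⊄ {B} and Schema2 ⊄ {B}, so the split is lossy.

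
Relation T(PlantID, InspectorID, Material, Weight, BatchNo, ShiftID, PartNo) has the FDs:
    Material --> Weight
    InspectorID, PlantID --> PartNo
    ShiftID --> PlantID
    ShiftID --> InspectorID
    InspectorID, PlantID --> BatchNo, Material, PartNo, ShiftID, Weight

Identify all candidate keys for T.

{ShiftID} is a candidate key since {ShiftID}⁺ = {BatchNo, InspectorID, Material, PartNo, PlantID, ShiftID, Weight} covers every attribute.
{InspectorID, PlantID} is a candidate key since {InspectorID, PlantID}⁺ = {BatchNo, InspectorID, Material, PartNo, PlantID, ShiftID, Weight} covers every attribute.
These are minimal and exhaustive — every other superkey contains one of them.

{InspectorID, PlantID}, {ShiftID}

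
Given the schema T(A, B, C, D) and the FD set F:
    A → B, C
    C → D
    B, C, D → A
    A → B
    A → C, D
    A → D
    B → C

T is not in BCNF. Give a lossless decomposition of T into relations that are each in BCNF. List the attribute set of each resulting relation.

{A, B, C}; {C, D}

Candidate keys of the original relation: {A}, {B}.
{A, B, C, D}: {C} determines {C, D} here but is not a superkey — split on C → D, giving {C, D} and {A, B, C}.
{C, D} has no BCNF violation.
{A, B, C} has no BCNF violation.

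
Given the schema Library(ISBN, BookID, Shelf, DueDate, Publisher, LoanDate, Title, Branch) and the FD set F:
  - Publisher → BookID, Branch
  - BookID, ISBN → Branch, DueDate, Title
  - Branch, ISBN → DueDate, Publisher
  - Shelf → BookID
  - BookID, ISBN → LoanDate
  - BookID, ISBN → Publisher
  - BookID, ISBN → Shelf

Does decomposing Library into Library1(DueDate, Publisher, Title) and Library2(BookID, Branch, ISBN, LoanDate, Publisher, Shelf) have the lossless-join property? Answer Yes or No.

No

Library1 ∩ Library2 = {Publisher}; its closure under F is {BookID, Branch, Publisher}.
The closure covers neither Library1 nor Library2 entirely; the join is not lossless.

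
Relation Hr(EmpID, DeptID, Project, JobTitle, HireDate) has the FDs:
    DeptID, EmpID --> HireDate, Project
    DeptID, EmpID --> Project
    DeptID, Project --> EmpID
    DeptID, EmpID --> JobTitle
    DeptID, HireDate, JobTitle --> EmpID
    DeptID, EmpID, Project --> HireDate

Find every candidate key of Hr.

{DeptID, EmpID}, {DeptID, HireDate, JobTitle}, {DeptID, Project}

{DeptID} never appears on the right of any FD, so every key must include it.
Closure of {DeptID, EmpID} is {DeptID, EmpID, HireDate, JobTitle, Project}, the whole schema; {DeptID, EmpID} is a candidate key.
Closure of {DeptID, Project} is {DeptID, EmpID, HireDate, JobTitle, Project}, the whole schema; {DeptID, Project} is a candidate key.
Closure of {DeptID, HireDate, JobTitle} is {DeptID, EmpID, HireDate, JobTitle, Project}, the whole schema; {DeptID, HireDate, JobTitle} is a candidate key.
No proper subset of any of these is a key, and no other minimal superkey exists.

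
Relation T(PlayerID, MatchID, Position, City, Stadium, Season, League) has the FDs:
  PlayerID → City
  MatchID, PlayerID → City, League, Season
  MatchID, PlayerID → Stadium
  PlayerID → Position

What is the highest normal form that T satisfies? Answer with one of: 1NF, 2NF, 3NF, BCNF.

1NF

Candidate key: {MatchID, PlayerID}. Prime attributes: {MatchID, PlayerID}.
PlayerID → City: {PlayerID}⁺ = {City, PlayerID, Position}, which is not all of the attributes, so the left side is not a superkey — BCNF is violated.
PlayerID → City has non-prime {City} on the right and a non-superkey on the left, so 3NF fails.
{PlayerID} is a proper subset of the key {MatchID, PlayerID}, and {PlayerID}⁺ contains the non-prime attributes {City, Position} — a partial dependency, so 2NF is violated.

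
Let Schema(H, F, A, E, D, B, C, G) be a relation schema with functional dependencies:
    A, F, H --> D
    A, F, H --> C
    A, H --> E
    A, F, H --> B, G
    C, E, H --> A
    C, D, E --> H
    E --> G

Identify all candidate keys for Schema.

{A, F, H}, {C, D, E, F}, {C, E, F, H}

Attributes never on any right-hand side: {F} — every candidate key must contain it.
{A, F, H}⁺ = {A, B, C, D, E, F, G, H}, which is every attribute, so {A, F, H} is a candidate key.
{C, D, E, F}⁺ = {A, B, C, D, E, F, G, H}, which is every attribute, so {C, D, E, F} is a candidate key.
{C, E, F, H}⁺ = {A, B, C, D, E, F, G, H}, which is every attribute, so {C, E, F, H} is a candidate key.
These are minimal and exhaustive — every other superkey contains one of them.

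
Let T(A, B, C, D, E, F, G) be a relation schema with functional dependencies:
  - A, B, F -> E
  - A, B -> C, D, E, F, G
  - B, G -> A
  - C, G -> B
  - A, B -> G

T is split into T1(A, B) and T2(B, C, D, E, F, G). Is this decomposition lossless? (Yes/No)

T1 ∩ T2 = {B}; its closure under F is {B}.
Neither T1 nor T2 is contained in that closure, so the decomposition is lossy.

No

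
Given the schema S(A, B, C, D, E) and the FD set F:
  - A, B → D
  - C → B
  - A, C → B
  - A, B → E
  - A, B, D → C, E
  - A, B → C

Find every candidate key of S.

{A, B}, {A, C}

No FD produces {A}, so it must be in every candidate key.
{A, B}⁺ = {A, B, C, D, E} — all of the relation — so {A, B} is a candidate key.
{A, C}⁺ = {A, B, C, D, E} — all of the relation — so {A, C} is a candidate key.
These are minimal and exhaustive — every other superkey contains one of them.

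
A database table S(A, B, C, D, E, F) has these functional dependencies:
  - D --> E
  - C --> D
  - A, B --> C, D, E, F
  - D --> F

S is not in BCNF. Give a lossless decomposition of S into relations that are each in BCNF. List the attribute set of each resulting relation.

Candidate key of the original relation: {A, B}.
In {A, B, C, D, E, F}, {D} is not a superkey ({D}⁺ restricted to this set is {D, E, F}), so split on D --> E, F into {D, E, F} and {A, B, C, D}.
{D, E, F} has no BCNF violation.
In {A, B, C, D}, {C} is not a superkey ({C}⁺ restricted to this set is {C, D}), so split on C --> D into {C, D} and {A, B, C}.
{C, D} has no BCNF violation.
{A, B, C} has no BCNF violation.

{A, B, C}; {C, D}; {D, E, F}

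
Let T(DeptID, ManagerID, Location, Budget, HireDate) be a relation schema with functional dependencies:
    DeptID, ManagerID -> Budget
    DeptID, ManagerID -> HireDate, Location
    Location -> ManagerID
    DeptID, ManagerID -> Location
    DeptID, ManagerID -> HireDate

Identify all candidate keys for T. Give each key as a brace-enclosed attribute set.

{DeptID, Location}, {DeptID, ManagerID}

No FD produces {DeptID}, so it must be in every candidate key.
{DeptID, Location}⁺ = {Budget, DeptID, HireDate, Location, ManagerID} — all of the relation — so {DeptID, Location} is a candidate key.
{DeptID, ManagerID}⁺ = {Budget, DeptID, HireDate, Location, ManagerID} — all of the relation — so {DeptID, ManagerID} is a candidate key.
Any other superkey properly contains one of these, so there are no further candidate keys.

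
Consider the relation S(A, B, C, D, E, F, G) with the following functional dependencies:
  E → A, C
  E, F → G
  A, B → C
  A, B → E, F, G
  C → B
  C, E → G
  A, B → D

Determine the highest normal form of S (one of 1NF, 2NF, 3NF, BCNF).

Candidate keys: {A, B}, {A, C}, {E}. Prime attributes: {A, B, C, E}.
For C → B we have {C}⁺ = {B, C}; {C} is not a superkey, so BCNF fails.
Its right-hand attributes {B} are all prime, as are those of every other non-superkey FD — the relation is in 3NF.

3NF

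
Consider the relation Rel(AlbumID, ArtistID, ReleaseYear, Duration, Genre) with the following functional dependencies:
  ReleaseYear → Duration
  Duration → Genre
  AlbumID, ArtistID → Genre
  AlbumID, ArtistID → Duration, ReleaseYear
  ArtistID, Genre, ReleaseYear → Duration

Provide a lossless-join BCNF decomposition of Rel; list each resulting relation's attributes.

{AlbumID, ArtistID, ReleaseYear}; {Duration, Genre}; {Duration, ReleaseYear}

Candidate key of the original relation: {AlbumID, ArtistID}.
In {AlbumID, ArtistID, Duration, Genre, ReleaseYear}, {ReleaseYear} is not a superkey ({ReleaseYear}⁺ restricted to this set is {Duration, Genre, ReleaseYear}), so split on ReleaseYear → Duration, Genre into {Duration, Genre, ReleaseYear} and {AlbumID, ArtistID, ReleaseYear}.
In {Duration, Genre, ReleaseYear}, {Duration} is not a superkey ({Duration}⁺ restricted to this set is {Duration, Genre}), so split on Duration → Genre into {Duration, Genre} and {Duration, ReleaseYear}.
{Duration, Genre} is in BCNF.
{Duration, ReleaseYear} is in BCNF.
{AlbumID, ArtistID, ReleaseYear} is in BCNF.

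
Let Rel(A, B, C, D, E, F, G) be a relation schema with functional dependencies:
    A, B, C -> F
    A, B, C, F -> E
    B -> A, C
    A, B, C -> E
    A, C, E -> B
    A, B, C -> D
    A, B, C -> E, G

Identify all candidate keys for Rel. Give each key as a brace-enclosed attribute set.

{A, C, E}, {B}

{B} is a candidate key since {B}⁺ = {A, B, C, D, E, F, G} covers every attribute.
{A, C, E} is a candidate key since {A, C, E}⁺ = {A, B, C, D, E, F, G} covers every attribute.
Any other superkey properly contains one of these, so there are no further candidate keys.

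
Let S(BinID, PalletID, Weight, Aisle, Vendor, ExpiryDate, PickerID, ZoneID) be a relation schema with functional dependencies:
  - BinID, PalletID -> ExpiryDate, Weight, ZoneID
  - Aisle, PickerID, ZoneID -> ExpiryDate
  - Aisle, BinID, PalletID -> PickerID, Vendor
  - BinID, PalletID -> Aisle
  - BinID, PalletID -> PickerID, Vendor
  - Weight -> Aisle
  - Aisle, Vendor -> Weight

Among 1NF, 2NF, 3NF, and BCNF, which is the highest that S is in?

Candidate key: {BinID, PalletID}. Prime attributes: {BinID, PalletID}.
For Aisle, PickerID, ZoneID -> ExpiryDate we have {Aisle, PickerID, ZoneID}⁺ = {Aisle, ExpiryDate, PickerID, ZoneID}; {Aisle, PickerID, ZoneID} is not a superkey, so BCNF fails.
Because {ExpiryDate} is non-prime and the left side of Aisle, PickerID, ZoneID -> ExpiryDate is not a superkey, the relation is not in 3NF.
No non-prime attribute depends on a proper subset of any candidate key, so 2NF holds.

2NF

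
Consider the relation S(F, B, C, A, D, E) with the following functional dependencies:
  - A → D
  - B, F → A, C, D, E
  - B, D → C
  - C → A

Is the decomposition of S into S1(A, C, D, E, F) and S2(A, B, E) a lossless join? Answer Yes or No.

No

The shared attributes are {A, E} and {A, E}⁺ = {A, D, E}.
S1 ⊄ {A, D, E} and S2 ⊄ {A, D, E}, so the split is lossy.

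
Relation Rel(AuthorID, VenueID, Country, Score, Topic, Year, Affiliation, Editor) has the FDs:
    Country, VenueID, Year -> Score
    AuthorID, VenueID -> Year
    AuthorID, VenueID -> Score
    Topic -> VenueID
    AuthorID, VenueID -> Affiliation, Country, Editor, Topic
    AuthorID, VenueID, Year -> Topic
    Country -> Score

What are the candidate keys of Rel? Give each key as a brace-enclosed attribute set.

{AuthorID, Topic}, {AuthorID, VenueID}

{AuthorID} never appears on the right of any FD, so every key must include it.
{AuthorID, Topic} is a candidate key since {AuthorID, Topic}⁺ = {Affiliation, AuthorID, Country, Editor, Score, Topic, VenueID, Year} covers every attribute.
{AuthorID, VenueID} is a candidate key since {AuthorID, VenueID}⁺ = {Affiliation, AuthorID, Country, Editor, Score, Topic, VenueID, Year} covers every attribute.
These are minimal and exhaustive — every other superkey contains one of them.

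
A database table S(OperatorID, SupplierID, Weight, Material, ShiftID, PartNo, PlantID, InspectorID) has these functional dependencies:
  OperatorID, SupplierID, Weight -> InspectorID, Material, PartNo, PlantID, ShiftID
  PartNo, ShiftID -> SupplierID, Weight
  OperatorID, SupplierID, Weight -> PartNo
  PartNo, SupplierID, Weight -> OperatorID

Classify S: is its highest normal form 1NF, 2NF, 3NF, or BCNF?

Candidate keys: {OperatorID, SupplierID, Weight}, {PartNo, ShiftID}, {PartNo, SupplierID, Weight}. Prime attributes: {OperatorID, PartNo, ShiftID, SupplierID, Weight}.
Each dependency's left side is a superkey — BCNF holds.

BCNF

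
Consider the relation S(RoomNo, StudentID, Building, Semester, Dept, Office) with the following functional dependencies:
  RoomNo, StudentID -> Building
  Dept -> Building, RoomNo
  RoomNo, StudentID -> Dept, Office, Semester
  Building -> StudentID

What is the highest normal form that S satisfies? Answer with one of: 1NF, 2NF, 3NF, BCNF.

3NF

Candidate keys: {Building, RoomNo}, {Dept}, {RoomNo, StudentID}. Prime attributes: {Building, Dept, RoomNo, StudentID}.
Building -> StudentID: {Building}⁺ = {Building, StudentID}, which is not all of the attributes, so the left side is not a superkey — BCNF is violated.
But every attribute on its right side ({StudentID}) is prime, and the same holds for every other non-superkey FD, so 3NF still holds.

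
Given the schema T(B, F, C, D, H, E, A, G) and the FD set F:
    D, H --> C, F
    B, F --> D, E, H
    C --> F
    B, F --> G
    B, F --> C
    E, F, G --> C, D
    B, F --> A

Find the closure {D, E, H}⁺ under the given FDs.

{C, D, E, F, H}

Start with {D, E, H}.
D, H --> C, F applies; add {C, F} → now {C, D, E, F, H}.
No further FD applies.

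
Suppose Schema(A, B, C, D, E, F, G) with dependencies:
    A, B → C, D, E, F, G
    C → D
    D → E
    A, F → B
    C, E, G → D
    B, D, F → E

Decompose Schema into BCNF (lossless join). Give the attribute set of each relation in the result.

Candidate keys of the original relation: {A, B}, {A, F}.
{A, B, C, D, E, F, G}: {C} determines {C, D, E} here but is not a superkey — split on C → D, E, giving {C, D, E} and {A, B, C, F, G}.
{C, D, E}: {D} determines {D, E} here but is not a superkey — split on D → E, giving {D, E} and {C, D}.
{D, E} is in BCNF.
{C, D} is in BCNF.
{A, B, C, F, G} is in BCNF.

{A, B, C, F, G}; {C, D}; {D, E}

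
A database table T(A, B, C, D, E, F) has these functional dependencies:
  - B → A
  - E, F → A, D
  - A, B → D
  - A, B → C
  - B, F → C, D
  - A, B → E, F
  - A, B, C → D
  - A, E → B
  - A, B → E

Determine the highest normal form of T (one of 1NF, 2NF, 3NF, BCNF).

BCNF

Candidate keys: {A, E}, {B}, {E, F}. Prime attributes: {A, B, E, F}.
The left-hand side of every FD is a superkey, so BCNF is satisfied.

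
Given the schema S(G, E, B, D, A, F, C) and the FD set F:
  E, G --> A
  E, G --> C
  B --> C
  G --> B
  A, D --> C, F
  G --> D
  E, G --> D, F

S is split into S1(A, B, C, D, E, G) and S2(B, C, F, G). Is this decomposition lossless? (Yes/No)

Common attributes: {B, C, G}; their closure is {B, C, D, G}.
Neither S1 nor S2 is contained in that closure, so the decomposition is lossy.

No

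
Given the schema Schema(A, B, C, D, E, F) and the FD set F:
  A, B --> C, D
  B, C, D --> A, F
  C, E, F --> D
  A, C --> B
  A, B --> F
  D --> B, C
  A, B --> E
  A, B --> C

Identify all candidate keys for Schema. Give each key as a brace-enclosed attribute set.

{A, B}, {A, C}, {C, E, F}, {D}

Closure of {D} is {A, B, C, D, E, F}, the whole schema; {D} is a candidate key.
Closure of {A, B} is {A, B, C, D, E, F}, the whole schema; {A, B} is a candidate key.
Closure of {A, C} is {A, B, C, D, E, F}, the whole schema; {A, C} is a candidate key.
Closure of {C, E, F} is {A, B, C, D, E, F}, the whole schema; {C, E, F} is a candidate key.
Any other superkey properly contains one of these, so there are no further candidate keys.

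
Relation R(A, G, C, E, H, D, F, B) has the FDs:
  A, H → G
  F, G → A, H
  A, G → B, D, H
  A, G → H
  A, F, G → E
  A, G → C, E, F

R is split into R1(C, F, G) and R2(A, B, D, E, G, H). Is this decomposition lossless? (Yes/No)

No

The shared attributes are {G} and {G}⁺ = {G}.
The closure covers neither R1 nor R2 entirely; the join is not lossless.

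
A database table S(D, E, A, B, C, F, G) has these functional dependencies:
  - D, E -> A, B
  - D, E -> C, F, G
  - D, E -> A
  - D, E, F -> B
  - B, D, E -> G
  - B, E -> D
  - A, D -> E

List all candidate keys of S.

{A, D}, {B, E}, {D, E}

{A, D}⁺ = {A, B, C, D, E, F, G} — all of the relation — so {A, D} is a candidate key.
{B, E}⁺ = {A, B, C, D, E, F, G} — all of the relation — so {B, E} is a candidate key.
{D, E}⁺ = {A, B, C, D, E, F, G} — all of the relation — so {D, E} is a candidate key.
Any other superkey properly contains one of these, so there are no further candidate keys.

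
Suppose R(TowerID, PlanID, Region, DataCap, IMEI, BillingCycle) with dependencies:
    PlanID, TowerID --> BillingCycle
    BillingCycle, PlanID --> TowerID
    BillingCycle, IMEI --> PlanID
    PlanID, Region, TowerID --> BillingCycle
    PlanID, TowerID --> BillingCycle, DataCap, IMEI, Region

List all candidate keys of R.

{BillingCycle, IMEI}, {BillingCycle, PlanID}, {PlanID, TowerID}

Closure of {BillingCycle, IMEI} is {BillingCycle, DataCap, IMEI, PlanID, Region, TowerID}, the whole schema; {BillingCycle, IMEI} is a candidate key.
Closure of {BillingCycle, PlanID} is {BillingCycle, DataCap, IMEI, PlanID, Region, TowerID}, the whole schema; {BillingCycle, PlanID} is a candidate key.
Closure of {PlanID, TowerID} is {BillingCycle, DataCap, IMEI, PlanID, Region, TowerID}, the whole schema; {PlanID, TowerID} is a candidate key.
No proper subset of any of these is a key, and no other minimal superkey exists.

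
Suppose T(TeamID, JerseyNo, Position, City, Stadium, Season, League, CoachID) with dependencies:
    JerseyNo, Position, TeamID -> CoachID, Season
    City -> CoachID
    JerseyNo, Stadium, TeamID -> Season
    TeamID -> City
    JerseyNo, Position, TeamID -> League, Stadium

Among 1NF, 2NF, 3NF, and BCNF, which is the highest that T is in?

Candidate key: {JerseyNo, Position, TeamID}. Prime attributes: {JerseyNo, Position, TeamID}.
City -> CoachID breaks BCNF: {City}⁺ = {City, CoachID}, so {City} is not a superkey.
City -> CoachID has non-prime {CoachID} on the right and a non-superkey on the left, so 3NF fails.
Since {TeamID} ⊂ {JerseyNo, Position, TeamID} and {TeamID}⁺ ⊇ {City, CoachID} with {City, CoachID} non-prime, there is a partial dependency; 2NF fails.

1NF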